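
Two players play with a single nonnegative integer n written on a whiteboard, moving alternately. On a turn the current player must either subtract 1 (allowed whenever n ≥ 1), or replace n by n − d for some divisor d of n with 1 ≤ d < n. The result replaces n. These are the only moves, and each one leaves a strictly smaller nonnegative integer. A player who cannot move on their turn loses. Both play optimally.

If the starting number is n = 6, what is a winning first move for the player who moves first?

Work bottom-up. With no move the player to move loses. Otherwise the position is W if at least one move leads to an L position for the opponent, and L if every move leads to a W.
n=0: no move → L
n=1: W (go to 0, an L position)
n=2: L (sole option 1(W) is W)
n=3: W (go to 2, an L position)
n=4: W (go to 2, an L position)
n=5: L (sole option 4(W) is W)
n=6: W (go to 5, an L position)
From 6, the L positions reachable in one move are: 5.

Move to 5.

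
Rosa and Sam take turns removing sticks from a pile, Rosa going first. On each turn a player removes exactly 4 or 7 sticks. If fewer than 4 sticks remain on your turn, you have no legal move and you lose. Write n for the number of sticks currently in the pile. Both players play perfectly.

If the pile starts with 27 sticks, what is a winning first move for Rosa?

Remove 4, leaving 23.

Compute win/loss labels from the base case upward. A position with no move is L. Any other position is W if it can reach an L in one move, else L.
n=0: no move → L
n=1: no move → L
n=2: no move → L
n=3: no move → L
n=4: →0(L), so W
n=5: →1(L), so W
n=6: →2(L), so W
n=7: →3(L), so W
n=8: →1(L), so W
n=9: →2(L), so W
n=10: →3(L), so W
n=11: →7(W), 4(W) — all W, so L
n=12: →8(W), 5(W) — all W, so L
n=13: →9(W), 6(W) — all W, so L
n=14: →10(W), 7(W) — all W, so L
n=15: →11(L), so W
n=16: →12(L), so W
n=17: →13(L), so W
n=18: →14(L), so W
n=19: →12(L), so W
n=20: →13(L), so W
n=21: →14(L), so W
n=22: →18(W), 15(W) — all W, so L
n=23: →19(W), 16(W) — all W, so L
n=24: →20(W), 17(W) — all W, so L
n=25: →21(W), 18(W) — all W, so L
n=26: →22(L), so W
n=27: →23(L), so W
From 27, the L positions reachable in one move are: 23.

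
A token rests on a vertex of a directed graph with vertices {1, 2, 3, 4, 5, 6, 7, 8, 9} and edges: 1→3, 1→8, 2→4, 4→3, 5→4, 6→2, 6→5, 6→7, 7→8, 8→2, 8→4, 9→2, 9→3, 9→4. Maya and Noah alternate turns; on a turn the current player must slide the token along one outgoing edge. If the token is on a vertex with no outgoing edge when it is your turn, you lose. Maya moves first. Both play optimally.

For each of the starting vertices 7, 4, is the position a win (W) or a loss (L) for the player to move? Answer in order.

7: L, 4: W

Positions with no move are L. A position that does have a move is losing for the player to move precisely when every available move leads to a winning position for the opponent. Fill in the labels:
Every edge goes from a vertex to one that appears earlier in the order 3, 4, 2, 8, 9, 7, 5, 6, 1, so processing vertices in that order labels each vertex after all of its successors.
3: no outgoing edge → L
4: W (go to 3, an L position)
2: L (sole option 4(W) is W)
8: W (go to 2, an L position)
9: W (go to 2, an L position)
7: L (sole option 8(W) is W)
5: L (sole option 4(W) is W)
6: W (go to 5, an L position)
1: W (go to 3, an L position)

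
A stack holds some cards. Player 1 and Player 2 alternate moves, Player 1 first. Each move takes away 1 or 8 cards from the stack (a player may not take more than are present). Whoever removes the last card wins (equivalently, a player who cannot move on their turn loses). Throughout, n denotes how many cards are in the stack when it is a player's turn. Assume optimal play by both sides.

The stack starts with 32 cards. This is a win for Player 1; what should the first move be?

Use the standard recursion: the mover loses at a terminal position; elsewhere, the mover wins exactly when some move hands the opponent an L position.
n=0: no move → L
n=1: reaches L-position 0 → W
n=2: only reaches 1(W), which is W → L
n=3: reaches L-position 2 → W
n=4: only reaches 3(W), which is W → L
n=5: reaches L-position 4 → W
n=6: only reaches 5(W), which is W → L
n=7: reaches L-position 6 → W
n=8: reaches L-position 0 → W
n=9: only reaches 8(W), 1(W), all W → L
n=10: reaches L-position 9 → W
n=11: only reaches 10(W), 3(W), all W → L
n=12: reaches L-position 11 → W
n=13: only reaches 12(W), 5(W), all W → L
n=14: reaches L-position 13 → W
n=15: only reaches 14(W), 7(W), all W → L
n=16: reaches L-position 15 → W
n=17: reaches L-position 9 → W
n=18: only reaches 17(W), 10(W), all W → L
n=19: reaches L-position 18 → W
n=20: only reaches 19(W), 12(W), all W → L
n=21: reaches L-position 20 → W
n=22: only reaches 21(W), 14(W), all W → L
n=23: reaches L-position 22 → W
n=24: only reaches 23(W), 16(W), all W → L
n=25: reaches L-position 24 → W
n=26: reaches L-position 18 → W
n=27: only reaches 26(W), 19(W), all W → L
n=28: reaches L-position 27 → W
n=29: only reaches 28(W), 21(W), all W → L
n=30: reaches L-position 29 → W
n=31: only reaches 30(W), 23(W), all W → L
n=32: reaches L-position 31 → W
From 32, the L positions reachable in one move are: 31, 24. Any move reaching one of these is winning.

Remove 1, leaving 31.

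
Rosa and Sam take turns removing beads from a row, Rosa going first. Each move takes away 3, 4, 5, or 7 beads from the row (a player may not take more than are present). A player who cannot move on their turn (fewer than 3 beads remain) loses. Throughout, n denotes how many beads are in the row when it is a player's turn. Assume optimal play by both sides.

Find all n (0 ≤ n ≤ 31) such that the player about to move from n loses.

0, 1, 2, 10, 11, 12, 20, 21, 22, 30, 31

Compute win/loss labels from the base case upward. A position with no move is L. Any other position is W if it can reach an L in one move, else L.
n=0: no move → L
n=1: no move → L
n=2: no move → L
n=3: →0(L), so W
n=4: →1(L), so W
n=5: →2(L), so W
n=6: →2(L), so W
n=7: →2(L), so W
n=8: →1(L), so W
n=9: →2(L), so W
n=10: →7(W), 6(W), 5(W), 3(W) — all W, so L
n=11: →8(W), 7(W), 6(W), 4(W) — all W, so L
n=12: →9(W), 8(W), 7(W), 5(W) — all W, so L
n=13: →10(L), so W
n=14: →11(L), so W
n=15: →12(L), so W
n=16: →12(L), so W
n=17: →12(L), so W
n=18: →11(L), so W
n=19: →12(L), so W
n=20: →17(W), 16(W), 15(W), 13(W) — all W, so L
n=21: →18(W), 17(W), 16(W), 14(W) — all W, so L
n=22: →19(W), 18(W), 17(W), 15(W) — all W, so L
n=23: →20(L), so W
n=24: →21(L), so W
n=25: →22(L), so W
n=26: →22(L), so W
n=27: →22(L), so W
n=28: →21(L), so W
n=29: →22(L), so W
n=30: →27(W), 26(W), 25(W), 23(W) — all W, so L
n=31: →28(W), 27(W), 26(W), 24(W) — all W, so L
The losing starting values of n are exactly the entries labelled L in this table (11 of them).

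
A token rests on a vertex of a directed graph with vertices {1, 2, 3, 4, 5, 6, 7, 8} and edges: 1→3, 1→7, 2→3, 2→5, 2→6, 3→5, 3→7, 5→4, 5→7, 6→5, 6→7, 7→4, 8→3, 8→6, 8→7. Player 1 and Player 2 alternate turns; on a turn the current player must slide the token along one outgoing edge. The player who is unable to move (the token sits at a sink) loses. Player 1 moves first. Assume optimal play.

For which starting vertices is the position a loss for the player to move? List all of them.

3, 4, 6

Use the standard recursion: the mover loses at a terminal position; elsewhere, the mover wins exactly when some move hands the opponent an L position.
Every edge goes from a vertex to one that appears earlier in the order 4, 7, 5, 3, 1, 6, 2, 8, so processing vertices in that order labels each vertex after all of its successors.
4: no outgoing edge → L
7: W (go to 4, an L position)
5: W (go to 4, an L position)
3: L (options 5(W), 7(W) are all W)
1: W (go to 3, an L position)
6: L (options 5(W), 7(W) are all W)
2: W (go to 6, an L position)
8: W (go to 6, an L position)
The losing starting vertices are exactly the entries labelled L in this table (3 of them).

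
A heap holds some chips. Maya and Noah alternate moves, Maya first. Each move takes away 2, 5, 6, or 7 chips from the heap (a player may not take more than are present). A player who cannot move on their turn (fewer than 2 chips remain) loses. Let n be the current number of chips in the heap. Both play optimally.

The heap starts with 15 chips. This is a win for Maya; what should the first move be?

Remove 2, leaving 13.

Label each position W (a win for the player to move) or L (a loss). A position with no legal move is L; any other position is W exactly when some move reaches an L, and L when every move reaches a W.
n=0: no move → L
n=1: no move → L
n=2: →0(L), so W
n=3: →1(L), so W
n=4: →2(W) only, which is W, so L
n=5: →0(L), so W
n=6: →4(L), so W
n=7: →1(L), so W
n=8: →1(L), so W
n=9: →4(L), so W
n=10: →4(L), so W
n=11: →4(L), so W
n=12: →10(W), 7(W), 6(W), 5(W) — all W, so L
n=13: →11(W), 8(W), 7(W), 6(W) — all W, so L
n=14: →12(L), so W
n=15: →13(L), so W
From 15, the L positions reachable in one move are: 13.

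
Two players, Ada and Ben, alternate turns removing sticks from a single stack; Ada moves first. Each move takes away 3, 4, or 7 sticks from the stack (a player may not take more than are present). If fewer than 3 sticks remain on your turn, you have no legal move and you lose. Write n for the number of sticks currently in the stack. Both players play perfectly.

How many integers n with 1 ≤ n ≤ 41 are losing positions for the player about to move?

13

Classify positions by backward induction: terminal positions (no move available) are L. From any other position, the mover wins iff some move reaches an L.
n=0: no move → L
n=1: no move → L
n=2: no move → L
n=3: →0(L), so W
n=4: →1(L), so W
n=5: →2(L), so W
n=6: →2(L), so W
n=7: →0(L), so W
n=8: →1(L), so W
n=9: →2(L), so W
n=10: →7(W), 6(W), 3(W) — all W, so L
n=11: →8(W), 7(W), 4(W) — all W, so L
n=12: →9(W), 8(W), 5(W) — all W, so L
n=13: →10(L), so W
n=14: →11(L), so W
n=15: →12(L), so W
n=16: →12(L), so W
n=17: →10(L), so W
n=18: →11(L), so W
n=19: →12(L), so W
n=20: →17(W), 16(W), 13(W) — all W, so L
n=21: →18(W), 17(W), 14(W) — all W, so L
n=22: →19(W), 18(W), 15(W) — all W, so L
n=23: →20(L), so W
n=24: →21(L), so W
n=25: →22(L), so W
n=26: →22(L), so W
n=27: →20(L), so W
n=28: →21(L), so W
n=29: →22(L), so W
n=30: →27(W), 26(W), 23(W) — all W, so L
n=31: →28(W), 27(W), 24(W) — all W, so L
n=32: →29(W), 28(W), 25(W) — all W, so L
n=33: →30(L), so W
n=34: →31(L), so W
n=35: →32(L), so W
n=36: →32(L), so W
n=37: →30(L), so W
n=38: →31(L), so W
n=39: →32(L), so W
n=40: →37(W), 36(W), 33(W) — all W, so L
n=41: →38(W), 37(W), 34(W) — all W, so L
L entries with 1 ≤ n ≤ 41 (n=0 is outside the asked range and is not counted): n = 1, 2, 10, 11, 12, 20, 21, 22, 30, 31, 32, 40, 41; that makes 13.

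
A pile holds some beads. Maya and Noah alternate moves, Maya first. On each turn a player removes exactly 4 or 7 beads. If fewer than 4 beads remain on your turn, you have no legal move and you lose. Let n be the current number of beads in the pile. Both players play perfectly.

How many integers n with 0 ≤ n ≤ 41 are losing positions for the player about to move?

16

Positions with no move are L. A position that does have a move is losing for the player to move precisely when every available move leads to a winning position for the opponent. Fill in the labels:
n=0: no move → L
n=1: no move → L
n=2: no move → L
n=3: no move → L
n=4: W (go to 0, an L position)
n=5: W (go to 1, an L position)
n=6: W (go to 2, an L position)
n=7: W (go to 3, an L position)
n=8: W (go to 1, an L position)
n=9: W (go to 2, an L position)
n=10: W (go to 3, an L position)
n=11: L (options 7(W), 4(W) are all W)
n=12: L (options 8(W), 5(W) are all W)
n=13: L (options 9(W), 6(W) are all W)
n=14: L (options 10(W), 7(W) are all W)
n=15: W (go to 11, an L position)
n=16: W (go to 12, an L position)
n=17: W (go to 13, an L position)
n=18: W (go to 14, an L position)
n=19: W (go to 12, an L position)
n=20: W (go to 13, an L position)
n=21: W (go to 14, an L position)
n=22: L (options 18(W), 15(W) are all W)
n=23: L (options 19(W), 16(W) are all W)
n=24: L (options 20(W), 17(W) are all W)
n=25: L (options 21(W), 18(W) are all W)
n=26: W (go to 22, an L position)
n=27: W (go to 23, an L position)
n=28: W (go to 24, an L position)
n=29: W (go to 25, an L position)
n=30: W (go to 23, an L position)
n=31: W (go to 24, an L position)
n=32: W (go to 25, an L position)
n=33: L (options 29(W), 26(W) are all W)
n=34: L (options 30(W), 27(W) are all W)
n=35: L (options 31(W), 28(W) are all W)
n=36: L (options 32(W), 29(W) are all W)
n=37: W (go to 33, an L position)
n=38: W (go to 34, an L position)
n=39: W (go to 35, an L position)
n=40: W (go to 36, an L position)
n=41: W (go to 34, an L position)
L entries with 0 ≤ n ≤ 41: n = 0, 1, 2, 3, 11, 12, 13, 14, 22, 23, 24, 25, 33, 34, 35, 36; that makes 16.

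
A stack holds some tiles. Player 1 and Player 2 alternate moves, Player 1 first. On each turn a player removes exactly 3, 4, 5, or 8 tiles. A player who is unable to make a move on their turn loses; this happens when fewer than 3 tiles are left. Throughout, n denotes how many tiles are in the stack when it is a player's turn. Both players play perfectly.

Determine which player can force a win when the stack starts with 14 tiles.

Player 1 wins.

Compute win/loss labels from the base case upward. A position with no move is L. Any other position is W if it can reach an L in one move, else L.
n=0: no move → L
n=1: no move → L
n=2: no move → L
n=3: can move to 0, which is L ⇒ W
n=4: can move to 1, which is L ⇒ W
n=5: can move to 2, which is L ⇒ W
n=6: can move to 2, which is L ⇒ W
n=7: can move to 2, which is L ⇒ W
n=8: can move to 0, which is L ⇒ W
n=9: can move to 1, which is L ⇒ W
n=10: can move to 2, which is L ⇒ W
n=11: moves to 8(W), 7(W), 6(W), 3(W); every one is W ⇒ L
n=12: moves to 9(W), 8(W), 7(W), 4(W); every one is W ⇒ L
n=13: moves to 10(W), 9(W), 8(W), 5(W); every one is W ⇒ L
n=14: can move to 11, which is L ⇒ W
The starting position 14 is W: Player 1 should remove 3, leaving 11, handing over an L position.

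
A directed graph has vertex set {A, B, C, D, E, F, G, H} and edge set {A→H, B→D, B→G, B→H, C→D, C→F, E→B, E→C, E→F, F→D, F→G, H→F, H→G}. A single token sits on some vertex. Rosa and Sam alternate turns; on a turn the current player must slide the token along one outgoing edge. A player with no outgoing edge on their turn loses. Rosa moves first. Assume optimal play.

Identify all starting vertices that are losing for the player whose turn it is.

A, D, E, G

Work bottom-up. With no move the player to move loses. Otherwise the position is W if at least one move leads to an L position for the opponent, and L if every move leads to a W.
Every edge goes from a vertex to one that appears earlier in the order D, G, F, C, H, B, E, A, so processing vertices in that order labels each vertex after all of its successors.
D: no outgoing edge → L
G: no outgoing edge → L
F: reaches L-position G → W
C: reaches L-position D → W
H: reaches L-position G → W
B: reaches L-position G → W
E: only reaches B(W), C(W), F(W), all W → L
A: only reaches H(W), which is W → L
Reading off the rows marked L gives the requested list; there are 4 such vertices.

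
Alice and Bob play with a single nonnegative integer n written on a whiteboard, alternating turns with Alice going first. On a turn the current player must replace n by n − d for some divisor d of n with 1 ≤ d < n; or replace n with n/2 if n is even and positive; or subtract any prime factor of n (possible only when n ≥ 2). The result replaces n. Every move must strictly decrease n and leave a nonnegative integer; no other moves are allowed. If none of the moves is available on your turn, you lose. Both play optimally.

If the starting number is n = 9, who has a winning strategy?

Positions with no move are L. A position that does have a move is losing for the player to move precisely when every available move leads to a winning position for the opponent. Fill in the labels:
n=0: no move → L
n=1: no move → L
n=2: can move to 0, which is L ⇒ W
n=3: can move to 0, which is L ⇒ W
n=4: moves to 2(W), 3(W); every one is W ⇒ L
n=5: can move to 0, which is L ⇒ W
n=6: can move to 4, which is L ⇒ W
n=7: can move to 0, which is L ⇒ W
n=8: can move to 4, which is L ⇒ W
n=9: moves to 6(W), 8(W); every one is W ⇒ L
The starting position 9 is L: whatever Alice does, the opponent receives a W position.

Bob wins.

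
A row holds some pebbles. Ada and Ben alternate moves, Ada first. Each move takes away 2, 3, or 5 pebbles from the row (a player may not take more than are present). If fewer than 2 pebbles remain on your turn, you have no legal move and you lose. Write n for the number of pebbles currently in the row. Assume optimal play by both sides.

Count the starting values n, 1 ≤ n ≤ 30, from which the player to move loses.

Classify positions by backward induction: terminal positions (no move available) are L. From any other position, the mover wins iff some move reaches an L.
n=0: no move → L
n=1: no move → L
n=2: reaches L-position 0 → W
n=3: reaches L-position 1 → W
n=4: reaches L-position 1 → W
n=5: reaches L-position 0 → W
n=6: reaches L-position 1 → W
n=7: only reaches 5(W), 4(W), 2(W), all W → L
n=8: only reaches 6(W), 5(W), 3(W), all W → L
n=9: reaches L-position 7 → W
n=10: reaches L-position 8 → W
n=11: reaches L-position 8 → W
n=12: reaches L-position 7 → W
n=13: reaches L-position 8 → W
n=14: only reaches 12(W), 11(W), 9(W), all W → L
n=15: only reaches 13(W), 12(W), 10(W), all W → L
n=16: reaches L-position 14 → W
n=17: reaches L-position 15 → W
n=18: reaches L-position 15 → W
n=19: reaches L-position 14 → W
n=20: reaches L-position 15 → W
n=21: only reaches 19(W), 18(W), 16(W), all W → L
n=22: only reaches 20(W), 19(W), 17(W), all W → L
n=23: reaches L-position 21 → W
n=24: reaches L-position 22 → W
n=25: reaches L-position 22 → W
n=26: reaches L-position 21 → W
n=27: reaches L-position 22 → W
n=28: only reaches 26(W), 25(W), 23(W), all W → L
n=29: only reaches 27(W), 26(W), 24(W), all W → L
n=30: reaches L-position 28 → W
L entries with 1 ≤ n ≤ 30 (n=0 is outside the asked range and is not counted): n = 1, 7, 8, 14, 15, 21, 22, 28, 29; that makes 9.

9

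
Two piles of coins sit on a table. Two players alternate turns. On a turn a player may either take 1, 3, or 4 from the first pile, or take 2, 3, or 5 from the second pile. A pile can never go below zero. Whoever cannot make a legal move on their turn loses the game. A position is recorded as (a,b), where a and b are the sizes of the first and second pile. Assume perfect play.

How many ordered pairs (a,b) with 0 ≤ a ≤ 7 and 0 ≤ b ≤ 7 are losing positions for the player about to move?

Label each position W (a win for the player to move) or L (a loss). A position with no legal move is L; any other position is W exactly when some move reaches an L, and L when every move reaches a W.
Every move lowers a or b (never raises either), so fill the grid row by row in increasing a, and left to right within a row: each cell's successors are then already labelled.
      b=0  b=1  b=2  b=3  b=4  b=5  b=6  b=7
a=0:    L    L    W    W    W    W    W    L
a=1:    W    W    L    L    W    W    W    W
a=2:    L    L    W    W    W    W    W    L
a=3:    W    W    L    L    W    W    W    W
a=4:    W    W    W    W    L    L    W    W
a=5:    W    W    W    W    W    W    L    W
a=6:    W    W    W    W    L    L    W    W
a=7:    L    L    W    W    W    W    W    L
Cells with no legal move (terminal, hence L): (0,0), (0,1).
The remaining L cells, each justified by listing all of its moves:
(0,7): →(0,5)(W), (0,4)(W), (0,2)(W) — all W, so L
(1,2): →(0,2)(W), (1,0)(W) — all W, so L
(1,3): →(0,3)(W), (1,1)(W), (1,0)(W) — all W, so L
(2,0): →(1,0)(W) only, which is W, so L
(2,1): →(1,1)(W) only, which is W, so L
(2,7): →(1,7)(W), (2,5)(W), (2,4)(W), (2,2)(W) — all W, so L
(3,2): →(2,2)(W), (0,2)(W), (3,0)(W) — all W, so L
(3,3): →(2,3)(W), (0,3)(W), (3,1)(W), (3,0)(W) — all W, so L
(4,4): →(3,4)(W), (1,4)(W), (0,4)(W), (4,2)(W), (4,1)(W) — all W, so L
(4,5): →(3,5)(W), (1,5)(W), (0,5)(W), (4,3)(W), (4,2)(W), (4,0)(W) — all W, so L
(5,6): →(4,6)(W), (2,6)(W), (1,6)(W), (5,4)(W), (5,3)(W), (5,1)(W) — all W, so L
(6,4): →(5,4)(W), (3,4)(W), (2,4)(W), (6,2)(W), (6,1)(W) — all W, so L
(6,5): →(5,5)(W), (3,5)(W), (2,5)(W), (6,3)(W), (6,2)(W), (6,0)(W) — all W, so L
(7,0): →(6,0)(W), (4,0)(W), (3,0)(W) — all W, so L
(7,1): →(6,1)(W), (4,1)(W), (3,1)(W) — all W, so L
(7,7): →(6,7)(W), (4,7)(W), (3,7)(W), (7,5)(W), (7,4)(W), (7,2)(W) — all W, so L
Every other cell has at least one move into one of the L cells above, so it is W.
L cells per row: a=0: 3, a=1: 2, a=2: 3, a=3: 2, a=4: 2, a=5: 1, a=6: 2, a=7: 3; total 18.

18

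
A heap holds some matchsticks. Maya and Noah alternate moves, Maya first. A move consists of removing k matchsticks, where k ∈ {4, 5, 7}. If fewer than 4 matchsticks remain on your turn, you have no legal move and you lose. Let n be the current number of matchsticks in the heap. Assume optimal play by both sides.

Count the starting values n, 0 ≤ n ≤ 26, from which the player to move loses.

Label each position W (a win for the player to move) or L (a loss). A position with no legal move is L; any other position is W exactly when some move reaches an L, and L when every move reaches a W.
n=0: no move → L
n=1: no move → L
n=2: no move → L
n=3: no move → L
n=4: reaches L-position 0 → W
n=5: reaches L-position 1 → W
n=6: reaches L-position 2 → W
n=7: reaches L-position 3 → W
n=8: reaches L-position 3 → W
n=9: reaches L-position 2 → W
n=10: reaches L-position 3 → W
n=11: only reaches 7(W), 6(W), 4(W), all W → L
n=12: only reaches 8(W), 7(W), 5(W), all W → L
n=13: only reaches 9(W), 8(W), 6(W), all W → L
n=14: only reaches 10(W), 9(W), 7(W), all W → L
n=15: reaches L-position 11 → W
n=16: reaches L-position 12 → W
n=17: reaches L-position 13 → W
n=18: reaches L-position 14 → W
n=19: reaches L-position 14 → W
n=20: reaches L-position 13 → W
n=21: reaches L-position 14 → W
n=22: only reaches 18(W), 17(W), 15(W), all W → L
n=23: only reaches 19(W), 18(W), 16(W), all W → L
n=24: only reaches 20(W), 19(W), 17(W), all W → L
n=25: only reaches 21(W), 20(W), 18(W), all W → L
n=26: reaches L-position 22 → W
L entries with 0 ≤ n ≤ 26: n = 0, 1, 2, 3, 11, 12, 13, 14, 22, 23, 24, 25; that makes 12.

12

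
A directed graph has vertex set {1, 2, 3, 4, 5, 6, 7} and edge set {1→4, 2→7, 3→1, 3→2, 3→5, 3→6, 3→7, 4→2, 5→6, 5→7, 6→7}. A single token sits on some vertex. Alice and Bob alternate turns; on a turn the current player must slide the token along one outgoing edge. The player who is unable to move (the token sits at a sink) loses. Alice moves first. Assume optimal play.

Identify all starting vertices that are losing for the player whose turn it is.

Positions with no move are L. A position that does have a move is losing for the player to move precisely when every available move leads to a winning position for the opponent. Fill in the labels:
Every edge goes from a vertex to one that appears earlier in the order 7, 2, 6, 4, 5, 1, 3, so processing vertices in that order labels each vertex after all of its successors.
7: no outgoing edge → L
2: can move to 7, which is L ⇒ W
6: can move to 7, which is L ⇒ W
4: the only move is to 2(W), a W ⇒ L
5: can move to 7, which is L ⇒ W
1: can move to 4, which is L ⇒ W
3: can move to 7, which is L ⇒ W
The losing starting vertices are exactly the entries labelled L in this table (2 of them).

4, 7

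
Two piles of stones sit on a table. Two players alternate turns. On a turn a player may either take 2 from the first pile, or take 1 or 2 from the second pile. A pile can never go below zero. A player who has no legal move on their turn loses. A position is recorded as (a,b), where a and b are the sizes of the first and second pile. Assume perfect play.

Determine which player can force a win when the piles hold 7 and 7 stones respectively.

The second player wins.

Work bottom-up. With no move the player to move loses. Otherwise the position is W if at least one move leads to an L position for the opponent, and L if every move leads to a W.
No move ever increases a pile, so every position that can arise here has a ≤ 7 and b ≤ 7; it is enough to label the cells with 0 ≤ a ≤ 7 and 0 ≤ b ≤ 7.
Every move lowers a or b (never raises either), so fill the grid row by row in increasing a, and left to right within a row: each cell's successors are then already labelled.
      b=0  b=1  b=2  b=3  b=4  b=5  b=6  b=7
a=0:    L    W    W    L    W    W    L    W
a=1:    L    W    W    L    W    W    L    W
a=2:    W    L    W    W    L    W    W    L
a=3:    W    L    W    W    L    W    W    L
a=4:    L    W    W    L    W    W    L    W
a=5:    L    W    W    L    W    W    L    W
a=6:    W    L    W    W    L    W    W    L
a=7:    W    L    W    W    L    W    W    L
Cells with no legal move (terminal, hence L): (0,0), (1,0).
The remaining L cells, each justified by listing all of its moves:
(0,3): L (options (0,2)(W), (0,1)(W) are all W)
(0,6): L (options (0,5)(W), (0,4)(W) are all W)
(1,3): L (options (1,2)(W), (1,1)(W) are all W)
(1,6): L (options (1,5)(W), (1,4)(W) are all W)
(2,1): L (options (0,1)(W), (2,0)(W) are all W)
(2,4): L (options (0,4)(W), (2,3)(W), (2,2)(W) are all W)
(2,7): L (options (0,7)(W), (2,6)(W), (2,5)(W) are all W)
(3,1): L (options (1,1)(W), (3,0)(W) are all W)
(3,4): L (options (1,4)(W), (3,3)(W), (3,2)(W) are all W)
(3,7): L (options (1,7)(W), (3,6)(W), (3,5)(W) are all W)
(4,0): L (sole option (2,0)(W) is W)
(4,3): L (options (2,3)(W), (4,2)(W), (4,1)(W) are all W)
(4,6): L (options (2,6)(W), (4,5)(W), (4,4)(W) are all W)
(5,0): L (sole option (3,0)(W) is W)
(5,3): L (options (3,3)(W), (5,2)(W), (5,1)(W) are all W)
(5,6): L (options (3,6)(W), (5,5)(W), (5,4)(W) are all W)
(6,1): L (options (4,1)(W), (6,0)(W) are all W)
(6,4): L (options (4,4)(W), (6,3)(W), (6,2)(W) are all W)
(6,7): L (options (4,7)(W), (6,6)(W), (6,5)(W) are all W)
(7,1): L (options (5,1)(W), (7,0)(W) are all W)
(7,4): L (options (5,4)(W), (7,3)(W), (7,2)(W) are all W)
(7,7): L (options (5,7)(W), (7,6)(W), (7,5)(W) are all W)
Every other cell has at least one move into one of the L cells above, so it is W.
The starting position (7,7) is L: whatever the player to move does, the opponent receives a W position.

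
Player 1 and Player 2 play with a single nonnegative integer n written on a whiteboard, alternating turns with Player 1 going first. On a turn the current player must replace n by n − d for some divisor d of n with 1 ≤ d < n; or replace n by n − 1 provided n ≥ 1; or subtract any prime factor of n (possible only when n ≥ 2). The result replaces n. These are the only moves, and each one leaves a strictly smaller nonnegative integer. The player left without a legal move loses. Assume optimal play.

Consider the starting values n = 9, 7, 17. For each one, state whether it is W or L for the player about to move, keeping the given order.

9: L, 7: W, 17: W

Classify positions by backward induction: terminal positions (no move available) are L. From any other position, the mover wins iff some move reaches an L.
n=0: no move → L
n=1: →0(L), so W
n=2: →0(L), so W
n=3: →0(L), so W
n=4: →2(W), 3(W) — all W, so L
n=5: →0(L), so W
n=6: →4(L), so W
n=7: →0(L), so W
n=8: →4(L), so W
n=9: →6(W), 8(W) — all W, so L
n=10: →9(L), so W
n=11: →0(L), so W
n=12: →9(L), so W
n=13: →0(L), so W
n=14: →7(W), 12(W), 13(W) — all W, so L
n=15: →14(L), so W
n=16: →14(L), so W
n=17: →0(L), so W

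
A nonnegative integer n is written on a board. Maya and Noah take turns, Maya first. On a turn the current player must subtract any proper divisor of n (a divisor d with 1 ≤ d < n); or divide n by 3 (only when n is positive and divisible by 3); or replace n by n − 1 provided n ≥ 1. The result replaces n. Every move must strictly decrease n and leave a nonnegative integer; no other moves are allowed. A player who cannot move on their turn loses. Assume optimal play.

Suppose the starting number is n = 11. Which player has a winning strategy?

Noah wins.

Compute win/loss labels from the base case upward. A position with no move is L. Any other position is W if it can reach an L in one move, else L.
n=0: no move → L
n=1: →0(L), so W
n=2: →1(W) only, which is W, so L
n=3: →2(L), so W
n=4: →2(L), so W
n=5: →4(W) only, which is W, so L
n=6: →2(L), so W
n=7: →6(W) only, which is W, so L
n=8: →7(L), so W
n=9: →3(W), 6(W), 8(W) — all W, so L
n=10: →5(L), so W
n=11: →10(W) only, which is W, so L
Every move from 11 reaches a W position, so the mover loses.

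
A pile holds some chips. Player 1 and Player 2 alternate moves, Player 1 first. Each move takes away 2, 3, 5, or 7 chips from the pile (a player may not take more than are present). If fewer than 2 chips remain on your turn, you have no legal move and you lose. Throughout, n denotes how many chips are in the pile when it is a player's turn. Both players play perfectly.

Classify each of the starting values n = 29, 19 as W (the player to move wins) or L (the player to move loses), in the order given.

Work bottom-up. With no move the player to move loses. Otherwise the position is W if at least one move leads to an L position for the opponent, and L if every move leads to a W.
n=0: no move → L
n=1: no move → L
n=2: can move to 0, which is L ⇒ W
n=3: can move to 1, which is L ⇒ W
n=4: can move to 1, which is L ⇒ W
n=5: can move to 0, which is L ⇒ W
n=6: can move to 1, which is L ⇒ W
n=7: can move to 0, which is L ⇒ W
n=8: can move to 1, which is L ⇒ W
n=9: moves to 7(W), 6(W), 4(W), 2(W); every one is W ⇒ L
n=10: moves to 8(W), 7(W), 5(W), 3(W); every one is W ⇒ L
n=11: can move to 9, which is L ⇒ W
n=12: can move to 10, which is L ⇒ W
n=13: can move to 10, which is L ⇒ W
n=14: can move to 9, which is L ⇒ W
n=15: can move to 10, which is L ⇒ W
n=16: can move to 9, which is L ⇒ W
n=17: can move to 10, which is L ⇒ W
n=18: moves to 16(W), 15(W), 13(W), 11(W); every one is W ⇒ L
n=19: moves to 17(W), 16(W), 14(W), 12(W); every one is W ⇒ L
n=20: can move to 18, which is L ⇒ W
n=21: can move to 19, which is L ⇒ W
n=22: can move to 19, which is L ⇒ W
n=23: can move to 18, which is L ⇒ W
n=24: can move to 19, which is L ⇒ W
n=25: can move to 18, which is L ⇒ W
n=26: can move to 19, which is L ⇒ W
n=27: moves to 25(W), 24(W), 22(W), 20(W); every one is W ⇒ L
n=28: moves to 26(W), 25(W), 23(W), 21(W); every one is W ⇒ L
n=29: can move to 27, which is L ⇒ W

29: W, 19: L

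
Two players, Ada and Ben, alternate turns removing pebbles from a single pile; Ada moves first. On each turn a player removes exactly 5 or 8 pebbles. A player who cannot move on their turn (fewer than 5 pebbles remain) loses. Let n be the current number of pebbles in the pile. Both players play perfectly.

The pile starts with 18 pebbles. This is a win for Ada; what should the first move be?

Label each position W (a win for the player to move) or L (a loss). A position with no legal move is L; any other position is W exactly when some move reaches an L, and L when every move reaches a W.
n=0: no move → L
n=1: no move → L
n=2: no move → L
n=3: no move → L
n=4: no move → L
n=5: →0(L), so W
n=6: →1(L), so W
n=7: →2(L), so W
n=8: →3(L), so W
n=9: →4(L), so W
n=10: →2(L), so W
n=11: →3(L), so W
n=12: →4(L), so W
n=13: →8(W), 5(W) — all W, so L
n=14: →9(W), 6(W) — all W, so L
n=15: →10(W), 7(W) — all W, so L
n=16: →11(W), 8(W) — all W, so L
n=17: →12(W), 9(W) — all W, so L
n=18: →13(L), so W
From 18, the L positions reachable in one move are: 13.

Remove 5, leaving 13.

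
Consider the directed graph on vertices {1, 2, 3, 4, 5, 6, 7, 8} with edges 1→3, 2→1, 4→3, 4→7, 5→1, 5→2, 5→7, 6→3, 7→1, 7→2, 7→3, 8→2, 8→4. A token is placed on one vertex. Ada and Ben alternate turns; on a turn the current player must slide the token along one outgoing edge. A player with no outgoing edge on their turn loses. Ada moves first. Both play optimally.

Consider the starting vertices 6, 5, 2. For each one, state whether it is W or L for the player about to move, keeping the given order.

Work bottom-up. With no move the player to move loses. Otherwise the position is W if at least one move leads to an L position for the opponent, and L if every move leads to a W.
Every edge goes from a vertex to one that appears earlier in the order 3, 1, 2, 7, 6, 4, 8, 5, so processing vertices in that order labels each vertex after all of its successors.
3: no outgoing edge → L
1: reaches L-position 3 → W
2: only reaches 1(W), which is W → L
7: reaches L-position 2 → W
6: reaches L-position 3 → W
4: reaches L-position 3 → W
8: reaches L-position 2 → W
5: reaches L-position 2 → W

6: W, 5: W, 2: L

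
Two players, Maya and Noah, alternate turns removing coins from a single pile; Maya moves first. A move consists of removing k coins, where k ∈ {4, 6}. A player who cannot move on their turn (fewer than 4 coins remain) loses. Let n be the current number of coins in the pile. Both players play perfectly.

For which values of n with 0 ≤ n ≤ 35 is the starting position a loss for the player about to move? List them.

Use the standard recursion: the mover loses at a terminal position; elsewhere, the mover wins exactly when some move hands the opponent an L position.
n=0: no move → L
n=1: no move → L
n=2: no move → L
n=3: no move → L
n=4: W (go to 0, an L position)
n=5: W (go to 1, an L position)
n=6: W (go to 2, an L position)
n=7: W (go to 3, an L position)
n=8: W (go to 2, an L position)
n=9: W (go to 3, an L position)
n=10: L (options 6(W), 4(W) are all W)
n=11: L (options 7(W), 5(W) are all W)
n=12: L (options 8(W), 6(W) are all W)
n=13: L (options 9(W), 7(W) are all W)
n=14: W (go to 10, an L position)
n=15: W (go to 11, an L position)
n=16: W (go to 12, an L position)
n=17: W (go to 13, an L position)
n=18: W (go to 12, an L position)
n=19: W (go to 13, an L position)
n=20: L (options 16(W), 14(W) are all W)
n=21: L (options 17(W), 15(W) are all W)
n=22: L (options 18(W), 16(W) are all W)
n=23: L (options 19(W), 17(W) are all W)
n=24: W (go to 20, an L position)
n=25: W (go to 21, an L position)
n=26: W (go to 22, an L position)
n=27: W (go to 23, an L position)
n=28: W (go to 22, an L position)
n=29: W (go to 23, an L position)
n=30: L (options 26(W), 24(W) are all W)
n=31: L (options 27(W), 25(W) are all W)
n=32: L (options 28(W), 26(W) are all W)
n=33: L (options 29(W), 27(W) are all W)
n=34: W (go to 30, an L position)
n=35: W (go to 31, an L position)
The losing starting values of n are exactly the entries labelled L in this table (16 of them).

0, 1, 2, 3, 10, 11, 12, 13, 20, 21, 22, 23, 30, 31, 32, 33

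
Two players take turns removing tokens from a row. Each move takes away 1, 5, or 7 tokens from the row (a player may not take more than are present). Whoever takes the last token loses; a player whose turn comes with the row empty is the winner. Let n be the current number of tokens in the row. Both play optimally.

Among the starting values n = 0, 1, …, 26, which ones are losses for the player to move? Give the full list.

Positions with no move are W. A position that does have a move is losing for the player to move precisely when every available move leads to a winning position for the opponent. Fill in the labels:
n=0: no move; the opponent has just taken the last token and therefore loses → W
n=1: L (sole option 0(W) is W)
n=2: W (go to 1, an L position)
n=3: L (sole option 2(W) is W)
n=4: W (go to 3, an L position)
n=5: L (options 4(W), 0(W) are all W)
n=6: W (go to 5, an L position)
n=7: L (options 6(W), 2(W), 0(W) are all W)
n=8: W (go to 7, an L position)
n=9: L (options 8(W), 4(W), 2(W) are all W)
n=10: W (go to 9, an L position)
n=11: L (options 10(W), 6(W), 4(W) are all W)
n=12: W (go to 11, an L position)
n=13: L (options 12(W), 8(W), 6(W) are all W)
n=14: W (go to 13, an L position)
n=15: L (options 14(W), 10(W), 8(W) are all W)
n=16: W (go to 15, an L position)
n=17: L (options 16(W), 12(W), 10(W) are all W)
n=18: W (go to 17, an L position)
n=19: L (options 18(W), 14(W), 12(W) are all W)
n=20: W (go to 19, an L position)
n=21: L (options 20(W), 16(W), 14(W) are all W)
n=22: W (go to 21, an L position)
n=23: L (options 22(W), 18(W), 16(W) are all W)
n=24: W (go to 23, an L position)
n=25: L (options 24(W), 20(W), 18(W) are all W)
n=26: W (go to 25, an L position)
Reading off the rows marked L gives the requested list; there are 13 such values of n.

1, 3, 5, 7, 9, 11, 13, 15, 17, 19, 21, 23, 25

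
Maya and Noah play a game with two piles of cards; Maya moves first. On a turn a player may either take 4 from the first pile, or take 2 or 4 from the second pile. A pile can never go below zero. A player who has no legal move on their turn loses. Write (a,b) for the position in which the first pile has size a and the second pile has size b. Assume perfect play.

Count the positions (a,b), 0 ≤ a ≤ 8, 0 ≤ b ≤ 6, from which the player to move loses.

Work bottom-up. With no move the player to move loses. Otherwise the position is W if at least one move leads to an L position for the opponent, and L if every move leads to a W.
Every move lowers a or b (never raises either), so fill the grid row by row in increasing a, and left to right within a row: each cell's successors are then already labelled.
      b=0  b=1  b=2  b=3  b=4  b=5  b=6
a=0:    L    L    W    W    W    W    L
a=1:    L    L    W    W    W    W    L
a=2:    L    L    W    W    W    W    L
a=3:    L    L    W    W    W    W    L
a=4:    W    W    L    L    W    W    W
a=5:    W    W    L    L    W    W    W
a=6:    W    W    L    L    W    W    W
a=7:    W    W    L    L    W    W    W
a=8:    L    L    W    W    W    W    L
Cells with no legal move (terminal, hence L): (0,0), (0,1), (1,0), (1,1), (2,0), (2,1), (3,0), (3,1).
The remaining L cells, each justified by listing all of its moves:
(0,6): →(0,4)(W), (0,2)(W) — all W, so L
(1,6): →(1,4)(W), (1,2)(W) — all W, so L
(2,6): →(2,4)(W), (2,2)(W) — all W, so L
(3,6): →(3,4)(W), (3,2)(W) — all W, so L
(4,2): →(0,2)(W), (4,0)(W) — all W, so L
(4,3): →(0,3)(W), (4,1)(W) — all W, so L
(5,2): →(1,2)(W), (5,0)(W) — all W, so L
(5,3): →(1,3)(W), (5,1)(W) — all W, so L
(6,2): →(2,2)(W), (6,0)(W) — all W, so L
(6,3): →(2,3)(W), (6,1)(W) — all W, so L
(7,2): →(3,2)(W), (7,0)(W) — all W, so L
(7,3): →(3,3)(W), (7,1)(W) — all W, so L
(8,0): →(4,0)(W) only, which is W, so L
(8,1): →(4,1)(W) only, which is W, so L
(8,6): →(4,6)(W), (8,4)(W), (8,2)(W) — all W, so L
Every other cell has at least one move into one of the L cells above, so it is W.
L cells per row: a=0: 3, a=1: 3, a=2: 3, a=3: 3, a=4: 2, a=5: 2, a=6: 2, a=7: 2, a=8: 3; total 23.

23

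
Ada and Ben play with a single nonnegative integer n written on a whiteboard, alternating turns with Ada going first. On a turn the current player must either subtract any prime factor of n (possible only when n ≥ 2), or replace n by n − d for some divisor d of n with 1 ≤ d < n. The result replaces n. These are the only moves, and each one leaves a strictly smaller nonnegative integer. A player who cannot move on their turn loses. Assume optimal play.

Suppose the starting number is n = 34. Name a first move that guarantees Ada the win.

Move to 32.

Classify positions by backward induction: terminal positions (no move available) are L. From any other position, the mover wins iff some move reaches an L.
n=0: no move → L
n=1: no move → L
n=2: →0(L), so W
n=3: →0(L), so W
n=4: →2(W), 3(W) — all W, so L
n=5: →0(L), so W
n=6: →4(L), so W
n=7: →0(L), so W
n=8: →4(L), so W
n=9: →6(W), 8(W) — all W, so L
n=10: →9(L), so W
n=11: →0(L), so W
n=12: →9(L), so W
n=13: →0(L), so W
n=14: →7(W), 12(W), 13(W) — all W, so L
n=15: →14(L), so W
n=16: →14(L), so W
n=17: →0(L), so W
n=18: →9(L), so W
n=19: →0(L), so W
n=20: →10(W), 15(W), 16(W), 18(W), 19(W) — all W, so L
n=21: →14(L), so W
n=22: →20(L), so W
n=23: →0(L), so W
n=24: →20(L), so W
n=25: →20(L), so W
n=26: →13(W), 24(W), 25(W) — all W, so L
n=27: →26(L), so W
n=28: →14(L), so W
n=29: →0(L), so W
n=30: →20(L), so W
n=31: →0(L), so W
n=32: →16(W), 24(W), 28(W), 30(W), 31(W) — all W, so L
n=33: →32(L), so W
n=34: →32(L), so W
From 34, the L positions reachable in one move are: 32.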